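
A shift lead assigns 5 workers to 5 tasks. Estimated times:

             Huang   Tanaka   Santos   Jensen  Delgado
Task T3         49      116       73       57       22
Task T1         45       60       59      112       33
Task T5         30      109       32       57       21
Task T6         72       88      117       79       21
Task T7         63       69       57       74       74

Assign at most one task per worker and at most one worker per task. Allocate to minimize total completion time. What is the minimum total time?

Optimal: Huang→Task T1 (45 min), Tanaka→Task T7 (69 min), Santos→Task T5 (32 min), Jensen→Task T3 (57 min), Delgado→Task T6 (21 min) — total 45+69+32+57+21 = 224 min.
Column-greedy (each task in turn goes to its cheapest remaining worker) gives 247 min, worse by 23.

Min total: 224 min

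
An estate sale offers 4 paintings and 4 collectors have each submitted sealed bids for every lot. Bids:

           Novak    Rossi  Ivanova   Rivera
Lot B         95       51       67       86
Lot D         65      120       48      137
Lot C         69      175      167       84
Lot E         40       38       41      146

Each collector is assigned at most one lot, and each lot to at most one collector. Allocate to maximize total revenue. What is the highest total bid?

Max total: $528

Optimal: Novak→Lot B ($95), Rossi→Lot D ($120), Ivanova→Lot C ($167), Rivera→Lot E ($146) — total 95+120+167+146 = $528.
Column-greedy (each lot in turn goes to its best remaining collector) gives $448, worse by 80.
Every other assignment is strictly worse.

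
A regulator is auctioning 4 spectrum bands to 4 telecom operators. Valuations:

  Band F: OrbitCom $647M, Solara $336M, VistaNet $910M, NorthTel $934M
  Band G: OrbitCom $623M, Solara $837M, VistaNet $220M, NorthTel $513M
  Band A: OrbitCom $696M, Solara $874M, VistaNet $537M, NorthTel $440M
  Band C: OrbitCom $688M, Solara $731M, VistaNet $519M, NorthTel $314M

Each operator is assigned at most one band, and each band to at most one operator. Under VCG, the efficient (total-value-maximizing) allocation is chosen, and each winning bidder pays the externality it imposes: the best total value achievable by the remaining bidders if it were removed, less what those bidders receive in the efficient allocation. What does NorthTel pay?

NorthTel pays $410M.

Efficient allocation: OrbitCom→Band C ($688M), Solara→Band G ($837M), VistaNet→Band A ($537M), NorthTel→Band F ($934M); total welfare W = $2996M.
NorthTel receives Band F at value $934M, so the others get W − 934 = $2062M.
Without NorthTel: best allocation of the remaining 3 bidders over all 4 bands is OrbitCom→Band C ($688M), Solara→Band A ($874M), VistaNet→Band F ($910M), total $2472M.
VCG payment = (others' best without NorthTel) − (others' welfare with NorthTel) = 2472 − 2062 = $410M.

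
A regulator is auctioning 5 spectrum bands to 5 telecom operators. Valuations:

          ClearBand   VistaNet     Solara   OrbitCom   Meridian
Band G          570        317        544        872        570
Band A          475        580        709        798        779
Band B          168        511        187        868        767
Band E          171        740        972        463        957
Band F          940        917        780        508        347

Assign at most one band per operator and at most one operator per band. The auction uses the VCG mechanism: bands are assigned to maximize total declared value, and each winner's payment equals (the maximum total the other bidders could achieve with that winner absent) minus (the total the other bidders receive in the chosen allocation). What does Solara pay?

Solara pays $190M.

Efficient allocation: ClearBand→Band F ($940M), VistaNet→Band A ($580M), Solara→Band E ($972M), OrbitCom→Band G ($872M), Meridian→Band B ($767M); total welfare W = $4131M.
Solara receives Band E at value $972M, so the others get W − 972 = $3159M.
Without Solara: best allocation of the remaining 4 bidders over all 5 bands is ClearBand→Band F ($940M), VistaNet→Band A ($580M), OrbitCom→Band G ($872M), Meridian→Band E ($957M), total $3349M.
VCG payment = (others' best without Solara) − (others' welfare with Solara) = 3349 − 3159 = $190M.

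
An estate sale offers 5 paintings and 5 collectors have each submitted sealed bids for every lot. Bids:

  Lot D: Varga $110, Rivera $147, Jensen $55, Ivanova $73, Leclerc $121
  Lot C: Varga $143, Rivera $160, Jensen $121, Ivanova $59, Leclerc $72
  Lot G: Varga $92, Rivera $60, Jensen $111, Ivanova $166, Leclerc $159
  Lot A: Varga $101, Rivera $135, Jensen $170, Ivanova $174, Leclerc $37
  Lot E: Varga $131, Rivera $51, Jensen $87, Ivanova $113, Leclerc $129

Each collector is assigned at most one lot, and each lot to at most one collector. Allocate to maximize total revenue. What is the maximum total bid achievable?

Maximum total: $755

This is a one-to-one assignment (maximum-weight bipartite matching).
Optimal: Varga→Lot C ($143), Rivera→Lot D ($147), Jensen→Lot A ($170), Ivanova→Lot G ($166), Leclerc→Lot E ($129) — total 143+147+170+166+129 = $755.
Max-entry greedy (repeatedly take the single best remaining cell) gives $679, worse by 76.
Checked against all permutations: $755 is optimal.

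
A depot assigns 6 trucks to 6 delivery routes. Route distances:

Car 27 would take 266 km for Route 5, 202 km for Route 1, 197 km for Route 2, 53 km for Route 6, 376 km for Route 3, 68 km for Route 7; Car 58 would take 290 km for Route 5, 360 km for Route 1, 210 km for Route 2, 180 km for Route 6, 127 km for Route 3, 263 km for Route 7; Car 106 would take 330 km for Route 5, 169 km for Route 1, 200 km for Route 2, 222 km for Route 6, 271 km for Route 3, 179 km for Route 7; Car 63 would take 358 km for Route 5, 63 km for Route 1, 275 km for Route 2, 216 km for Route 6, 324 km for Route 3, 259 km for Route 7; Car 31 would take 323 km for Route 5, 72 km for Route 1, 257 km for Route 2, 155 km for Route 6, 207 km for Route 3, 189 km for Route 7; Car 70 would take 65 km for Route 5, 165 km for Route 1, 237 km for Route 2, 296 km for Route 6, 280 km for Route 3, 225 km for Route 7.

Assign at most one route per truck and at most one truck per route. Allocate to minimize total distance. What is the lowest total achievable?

Minimum total: 678 km

Optimal: Car 27→Route 7 (68 km), Car 58→Route 3 (127 km), Car 106→Route 2 (200 km), Car 63→Route 1 (63 km), Car 31→Route 6 (155 km), Car 70→Route 5 (65 km) — total 68+127+200+63+155+65 = 678 km.
Row-greedy (each truck in turn takes its cheapest remaining route) gives 930 km, worse by 252.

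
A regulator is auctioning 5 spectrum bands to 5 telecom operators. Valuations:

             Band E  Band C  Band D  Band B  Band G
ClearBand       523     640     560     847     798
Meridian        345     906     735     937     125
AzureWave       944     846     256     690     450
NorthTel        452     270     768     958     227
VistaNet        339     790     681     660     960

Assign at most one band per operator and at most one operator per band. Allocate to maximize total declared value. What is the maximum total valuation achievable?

Maximum total: $4425M

Optimal: ClearBand→Band B ($847M), Meridian→Band C ($906M), AzureWave→Band E ($944M), NorthTel→Band D ($768M), VistaNet→Band G ($960M) — total 847+906+944+768+960 = $4425M.
Max-entry greedy (repeatedly take the single best remaining cell) gives $4328M, worse by 97.
Next-best assignment: ClearBand→Band D, Meridian→Band C, AzureWave→Band E, NorthTel→Band B, VistaNet→Band G = $4328M.
Swapping Meridian↔VistaNet (Meridian→Band G $125M, VistaNet→Band C $790M) loses 951.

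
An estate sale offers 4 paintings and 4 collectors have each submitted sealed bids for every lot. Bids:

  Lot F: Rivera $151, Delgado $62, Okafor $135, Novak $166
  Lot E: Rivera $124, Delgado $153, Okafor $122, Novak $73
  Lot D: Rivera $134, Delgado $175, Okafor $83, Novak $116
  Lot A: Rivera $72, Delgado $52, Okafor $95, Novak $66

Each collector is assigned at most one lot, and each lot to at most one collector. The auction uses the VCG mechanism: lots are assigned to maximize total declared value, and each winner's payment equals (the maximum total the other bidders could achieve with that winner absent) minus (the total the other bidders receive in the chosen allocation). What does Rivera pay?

Rivera pays $27.

Efficient allocation: Rivera→Lot E ($124), Delgado→Lot D ($175), Okafor→Lot A ($95), Novak→Lot F ($166); total welfare W = $560.
Rivera receives Lot E at value $124, so the others get W − 124 = $436.
Without Rivera: best allocation of the remaining 3 bidders over all 4 lots is Delgado→Lot D ($175), Okafor→Lot E ($122), Novak→Lot F ($166), total $463.
VCG payment = (others' best without Rivera) − (others' welfare with Rivera) = 463 − 436 = $27.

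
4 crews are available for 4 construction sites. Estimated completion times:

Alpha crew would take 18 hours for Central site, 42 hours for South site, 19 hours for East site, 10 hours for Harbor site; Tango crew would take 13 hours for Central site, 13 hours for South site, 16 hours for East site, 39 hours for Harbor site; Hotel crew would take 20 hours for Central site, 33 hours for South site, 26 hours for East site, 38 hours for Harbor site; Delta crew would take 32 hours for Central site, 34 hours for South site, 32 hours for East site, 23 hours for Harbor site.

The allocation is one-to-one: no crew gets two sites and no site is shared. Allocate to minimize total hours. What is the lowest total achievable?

This is the linear assignment problem.
Optimal: Alpha crew→East site (19 hours), Tango crew→South site (13 hours), Hotel crew→Central site (20 hours), Delta crew→Harbor site (23 hours) — total 19+13+20+23 = 75 hours.
Row-greedy (each crew in turn takes its cheapest remaining site) gives 83 hours, worse by 8.
No other one-to-one assignment undercuts 75 hours.

Min total: 75 hours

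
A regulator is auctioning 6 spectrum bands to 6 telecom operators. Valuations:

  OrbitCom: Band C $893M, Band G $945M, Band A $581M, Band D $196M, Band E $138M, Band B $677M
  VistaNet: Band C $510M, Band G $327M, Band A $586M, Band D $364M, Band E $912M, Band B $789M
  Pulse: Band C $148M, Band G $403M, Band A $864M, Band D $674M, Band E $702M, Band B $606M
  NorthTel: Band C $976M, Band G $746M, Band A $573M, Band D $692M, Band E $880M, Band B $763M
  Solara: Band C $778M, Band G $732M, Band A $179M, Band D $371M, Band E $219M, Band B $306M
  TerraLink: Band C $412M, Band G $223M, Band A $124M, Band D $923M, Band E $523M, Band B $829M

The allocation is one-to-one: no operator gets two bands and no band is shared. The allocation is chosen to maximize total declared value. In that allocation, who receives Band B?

Treat this as an assignment problem: match each operator to one band.
Optimal: OrbitCom→Band G ($945M), VistaNet→Band E ($912M), Pulse→Band A ($864M), NorthTel→Band B ($763M), Solara→Band C ($778M), TerraLink→Band D ($923M) — total 945+912+864+763+778+923 = $5185M.
Max-entry greedy (repeatedly take the single best remaining cell) gives $4926M, worse by 259.
Next-best assignment: OrbitCom→Band G, VistaNet→Band B, Pulse→Band A, NorthTel→Band E, Solara→Band C, TerraLink→Band D = $5179M.
Swapping Pulse↔VistaNet (Pulse→Band E $702M, VistaNet→Band A $586M) loses 488.
No other one-to-one assignment exceeds $5185M.
NorthTel's own top band is Band C ($976M), but forcing NorthTel→Band C and reassigning the rest optimally gives only $5084M — worse by 101.

NorthTel receives Band B.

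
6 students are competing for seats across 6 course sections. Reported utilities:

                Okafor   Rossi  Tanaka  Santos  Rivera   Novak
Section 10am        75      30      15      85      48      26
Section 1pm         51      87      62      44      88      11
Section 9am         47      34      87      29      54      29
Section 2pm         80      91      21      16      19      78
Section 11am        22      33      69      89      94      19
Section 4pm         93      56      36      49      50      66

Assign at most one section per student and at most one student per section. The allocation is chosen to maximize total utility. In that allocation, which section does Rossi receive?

Rossi receives Section 1pm.

This is a one-to-one assignment (maximum-weight bipartite matching).
Optimal: Okafor→Section 4pm (93 points), Rossi→Section 1pm (87 points), Tanaka→Section 9am (87 points), Santos→Section 10am (85 points), Rivera→Section 11am (94 points), Novak→Section 2pm (78 points) — total 93+87+87+85+94+78 = 524 points.
Max-entry greedy (repeatedly take the single best remaining cell) gives 461 points, worse by 63.
No other one-to-one assignment exceeds 524 points.
Rossi's own top section is Section 2pm (91 points), but forcing Rossi→Section 2pm and reassigning the rest optimally gives only 496 points — worse by 28.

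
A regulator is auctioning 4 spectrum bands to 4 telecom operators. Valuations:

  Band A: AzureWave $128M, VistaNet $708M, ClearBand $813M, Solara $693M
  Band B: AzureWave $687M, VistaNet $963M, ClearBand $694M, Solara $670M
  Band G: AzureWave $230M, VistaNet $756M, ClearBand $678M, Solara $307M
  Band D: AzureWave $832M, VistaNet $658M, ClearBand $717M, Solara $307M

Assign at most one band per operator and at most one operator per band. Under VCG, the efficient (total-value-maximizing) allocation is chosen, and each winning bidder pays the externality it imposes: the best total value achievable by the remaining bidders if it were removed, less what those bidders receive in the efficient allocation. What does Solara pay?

Efficient allocation: AzureWave→Band D ($832M), VistaNet→Band B ($963M), ClearBand→Band G ($678M), Solara→Band A ($693M); total welfare W = $3166M.
Solara receives Band A at value $693M, so the others get W − 693 = $2473M.
Without Solara: best allocation of the remaining 3 bidders over all 4 bands is AzureWave→Band D ($832M), VistaNet→Band B ($963M), ClearBand→Band A ($813M), total $2608M.
VCG payment = (others' best without Solara) − (others' welfare with Solara) = 2608 − 2473 = $135M.

Solara pays $135M.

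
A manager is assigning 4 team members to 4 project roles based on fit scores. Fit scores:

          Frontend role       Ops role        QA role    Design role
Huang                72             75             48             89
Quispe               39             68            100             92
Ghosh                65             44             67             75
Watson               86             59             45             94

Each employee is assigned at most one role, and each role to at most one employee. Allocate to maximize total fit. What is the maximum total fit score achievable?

Max total: 336 pts

Optimal: Huang→Ops role (75 pts), Quispe→QA role (100 pts), Ghosh→Design role (75 pts), Watson→Frontend role (86 pts) — total 75+100+75+86 = 336 pts.
Row-greedy (each employee in turn takes its best remaining role) gives 313 pts, worse by 23.
No other one-to-one assignment exceeds 336 pts.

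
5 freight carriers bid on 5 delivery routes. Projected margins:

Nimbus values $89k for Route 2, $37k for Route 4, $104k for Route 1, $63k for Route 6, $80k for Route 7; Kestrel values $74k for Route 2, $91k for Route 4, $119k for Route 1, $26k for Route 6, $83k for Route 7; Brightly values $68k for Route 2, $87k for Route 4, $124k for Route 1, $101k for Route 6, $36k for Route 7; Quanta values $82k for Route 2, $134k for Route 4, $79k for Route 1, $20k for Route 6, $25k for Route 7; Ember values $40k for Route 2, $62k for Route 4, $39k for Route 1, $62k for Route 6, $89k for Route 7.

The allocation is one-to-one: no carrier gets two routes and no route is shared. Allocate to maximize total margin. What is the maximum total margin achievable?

This is the linear assignment problem.
Optimal: Nimbus→Route 2 ($89k), Kestrel→Route 1 ($119k), Brightly→Route 6 ($101k), Quanta→Route 4 ($134k), Ember→Route 7 ($89k) — total 89+119+101+134+89 = $532k.
Max-entry greedy (repeatedly take the single best remaining cell) gives $462k, worse by 70.
Every other assignment is strictly worse.

Max total: $532k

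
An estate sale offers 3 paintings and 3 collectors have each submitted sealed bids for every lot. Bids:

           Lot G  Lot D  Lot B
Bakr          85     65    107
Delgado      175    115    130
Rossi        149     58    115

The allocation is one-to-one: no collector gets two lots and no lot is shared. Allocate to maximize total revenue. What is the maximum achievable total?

Optimal: Bakr→Lot B ($107), Delgado→Lot D ($115), Rossi→Lot G ($149) — total 107+115+149 = $371.
Row-greedy (each collector in turn takes its best remaining lot) gives $340, worse by 31.
Next-best assignment: Bakr→Lot D, Delgado→Lot G, Rossi→Lot B = $355.
Checked against all permutations: $371 is optimal.

Maximum total: $371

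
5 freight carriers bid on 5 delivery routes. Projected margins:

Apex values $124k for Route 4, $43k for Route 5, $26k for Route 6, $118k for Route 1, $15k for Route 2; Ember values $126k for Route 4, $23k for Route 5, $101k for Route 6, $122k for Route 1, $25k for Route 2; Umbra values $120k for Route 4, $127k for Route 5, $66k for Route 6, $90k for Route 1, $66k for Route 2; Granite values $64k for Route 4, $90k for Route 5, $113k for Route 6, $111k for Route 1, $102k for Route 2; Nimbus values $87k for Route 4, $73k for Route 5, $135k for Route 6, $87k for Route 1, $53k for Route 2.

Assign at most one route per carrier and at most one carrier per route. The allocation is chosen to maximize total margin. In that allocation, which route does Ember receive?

Optimal: Apex→Route 4 ($124k), Ember→Route 1 ($122k), Umbra→Route 5 ($127k), Granite→Route 2 ($102k), Nimbus→Route 6 ($135k) — total 124+122+127+102+135 = $610k.
Row-greedy (each carrier in turn takes its best remaining route) gives $539k, worse by 71.
Ember's own top route is Route 4 ($126k), but forcing Ember→Route 4 and reassigning the rest optimally gives only $608k — worse by 2.

Ember receives Route 1.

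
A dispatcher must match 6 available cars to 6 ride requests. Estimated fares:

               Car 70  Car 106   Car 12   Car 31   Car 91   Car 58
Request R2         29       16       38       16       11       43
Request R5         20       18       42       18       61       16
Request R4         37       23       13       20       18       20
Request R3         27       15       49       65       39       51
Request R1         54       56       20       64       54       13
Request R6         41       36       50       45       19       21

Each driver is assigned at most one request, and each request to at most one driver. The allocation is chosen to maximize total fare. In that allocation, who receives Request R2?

Treat this as an assignment problem: match each driver to one request.
Optimal: Car 70→Request R4 ($37), Car 106→Request R1 ($56), Car 12→Request R6 ($50), Car 31→Request R3 ($65), Car 91→Request R5 ($61), Car 58→Request R2 ($43) — total 37+56+50+65+61+43 = $312.
Row-greedy (each driver in turn takes its best remaining request) gives $263, worse by 49.
Swapping Car 58↔Car 106 (Car 58→Request R1 $13, Car 106→Request R2 $16) loses 70.
No other one-to-one assignment exceeds $312.
Car 58's own top request is Request R3 ($51), but forcing Car 58→Request R3 and reassigning the rest optimally gives only $288 — worse by 24.

Car 58 receives Request R2.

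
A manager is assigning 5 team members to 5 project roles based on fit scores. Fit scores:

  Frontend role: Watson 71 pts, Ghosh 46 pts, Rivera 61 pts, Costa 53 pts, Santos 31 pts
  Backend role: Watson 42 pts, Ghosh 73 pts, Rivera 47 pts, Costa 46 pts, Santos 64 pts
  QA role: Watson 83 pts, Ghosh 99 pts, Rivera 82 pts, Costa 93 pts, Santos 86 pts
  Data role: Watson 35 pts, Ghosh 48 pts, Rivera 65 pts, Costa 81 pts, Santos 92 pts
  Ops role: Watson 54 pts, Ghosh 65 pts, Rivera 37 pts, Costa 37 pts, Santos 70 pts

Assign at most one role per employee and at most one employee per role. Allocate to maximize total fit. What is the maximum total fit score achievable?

Treat this as an assignment problem: match each employee to one role.
Optimal: Watson→Frontend role (71 pts), Ghosh→Backend role (73 pts), Rivera→QA role (82 pts), Costa→Data role (81 pts), Santos→Ops role (70 pts) — total 71+73+82+81+70 = 377 pts.
Row-greedy (each employee in turn takes its best remaining role) gives 344 pts, worse by 33.
Swapping Santos↔Watson (Santos→Frontend role 31 pts, Watson→Ops role 54 pts) loses 56.

Max total: 377 pts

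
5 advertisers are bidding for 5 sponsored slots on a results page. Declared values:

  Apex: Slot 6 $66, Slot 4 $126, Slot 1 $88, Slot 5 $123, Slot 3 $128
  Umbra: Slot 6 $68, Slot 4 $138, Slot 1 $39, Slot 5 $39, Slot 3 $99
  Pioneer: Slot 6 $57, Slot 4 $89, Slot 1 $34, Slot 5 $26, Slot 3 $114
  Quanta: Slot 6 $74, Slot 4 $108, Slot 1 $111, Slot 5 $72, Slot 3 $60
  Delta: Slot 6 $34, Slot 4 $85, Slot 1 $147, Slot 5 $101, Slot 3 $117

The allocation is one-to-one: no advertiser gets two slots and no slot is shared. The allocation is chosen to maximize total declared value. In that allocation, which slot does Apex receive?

Optimal: Apex→Slot 5 ($123), Umbra→Slot 4 ($138), Pioneer→Slot 3 ($114), Quanta→Slot 6 ($74), Delta→Slot 1 ($147) — total 123+138+114+74+147 = $596.
Next-best assignment: Apex→Slot 5, Umbra→Slot 6, Pioneer→Slot 3, Quanta→Slot 4, Delta→Slot 1 = $560.
No other one-to-one assignment exceeds $596.
Apex's own top slot is Slot 3 ($128), but forcing Apex→Slot 3 and reassigning the rest optimally gives only $542 — worse by 54.

Apex receives Slot 5.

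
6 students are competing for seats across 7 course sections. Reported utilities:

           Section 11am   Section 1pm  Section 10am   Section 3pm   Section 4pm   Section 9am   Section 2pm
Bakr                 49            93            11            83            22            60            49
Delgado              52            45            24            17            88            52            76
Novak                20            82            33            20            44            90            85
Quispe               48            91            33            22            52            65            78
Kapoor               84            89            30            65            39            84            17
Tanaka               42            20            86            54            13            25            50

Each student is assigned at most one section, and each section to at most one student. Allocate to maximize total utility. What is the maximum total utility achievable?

Max total: 522 points

Optimal: Bakr→Section 3pm (83 points), Delgado→Section 4pm (88 points), Novak→Section 9am (90 points), Quispe→Section 1pm (91 points), Kapoor→Section 11am (84 points), Tanaka→Section 10am (86 points) — total 83+88+90+91+84+86 = 522 points.
Max-entry greedy (repeatedly take the single best remaining cell) gives 519 points, worse by 3.
Checked against all permutations: 522 points is optimal.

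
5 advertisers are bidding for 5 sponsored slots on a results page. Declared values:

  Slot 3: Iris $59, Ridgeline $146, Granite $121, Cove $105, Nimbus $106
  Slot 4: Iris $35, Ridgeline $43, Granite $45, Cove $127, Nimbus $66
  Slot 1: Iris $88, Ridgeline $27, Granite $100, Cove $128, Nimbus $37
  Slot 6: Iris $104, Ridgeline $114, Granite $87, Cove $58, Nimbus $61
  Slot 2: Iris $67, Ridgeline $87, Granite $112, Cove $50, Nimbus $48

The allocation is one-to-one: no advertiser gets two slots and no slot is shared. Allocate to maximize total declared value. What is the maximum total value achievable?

This is the linear assignment problem.
Optimal: Iris→Slot 6 ($104), Ridgeline→Slot 3 ($146), Granite→Slot 2 ($112), Cove→Slot 1 ($128), Nimbus→Slot 4 ($66) — total 104+146+112+128+66 = $556.
Next-best assignment: Iris→Slot 1, Ridgeline→Slot 6, Granite→Slot 2, Cove→Slot 4, Nimbus→Slot 3 = $547.
Swapping Nimbus↔Cove (Nimbus→Slot 1 $37, Cove→Slot 4 $127) loses 30.

Maximum total: $556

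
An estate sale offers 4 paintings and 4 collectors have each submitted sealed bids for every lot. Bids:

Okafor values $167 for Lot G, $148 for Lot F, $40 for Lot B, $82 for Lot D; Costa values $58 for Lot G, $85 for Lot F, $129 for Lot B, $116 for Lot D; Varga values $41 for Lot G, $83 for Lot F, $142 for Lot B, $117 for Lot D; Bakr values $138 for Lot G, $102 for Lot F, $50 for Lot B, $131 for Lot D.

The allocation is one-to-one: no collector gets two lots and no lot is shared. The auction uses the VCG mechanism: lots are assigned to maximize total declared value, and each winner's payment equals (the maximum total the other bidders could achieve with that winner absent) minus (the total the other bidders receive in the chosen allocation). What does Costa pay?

Efficient allocation: Okafor→Lot F ($148), Costa→Lot D ($116), Varga→Lot B ($142), Bakr→Lot G ($138); total welfare W = $544.
Costa receives Lot D at value $116, so the others get W − 116 = $428.
Without Costa: best allocation of the remaining 3 bidders over all 4 lots is Okafor→Lot G ($167), Varga→Lot B ($142), Bakr→Lot D ($131), total $440.
VCG payment = (others' best without Costa) − (others' welfare with Costa) = 440 − 428 = $12.

Costa pays $12.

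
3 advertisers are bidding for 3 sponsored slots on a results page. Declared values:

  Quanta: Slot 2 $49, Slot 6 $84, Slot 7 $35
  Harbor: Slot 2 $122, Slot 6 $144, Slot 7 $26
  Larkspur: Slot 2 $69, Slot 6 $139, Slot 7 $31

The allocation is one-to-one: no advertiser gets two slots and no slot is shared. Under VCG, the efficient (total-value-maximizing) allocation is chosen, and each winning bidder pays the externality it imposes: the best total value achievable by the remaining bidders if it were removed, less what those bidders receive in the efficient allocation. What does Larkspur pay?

Larkspur pays $49.

Efficient allocation: Quanta→Slot 7 ($35), Harbor→Slot 2 ($122), Larkspur→Slot 6 ($139); total welfare W = $296.
Larkspur receives Slot 6 at value $139, so the others get W − 139 = $157.
Without Larkspur: best allocation of the remaining 2 bidders over all 3 slots is Quanta→Slot 6 ($84), Harbor→Slot 2 ($122), total $206.
VCG payment = (others' best without Larkspur) − (others' welfare with Larkspur) = 206 − 157 = $49.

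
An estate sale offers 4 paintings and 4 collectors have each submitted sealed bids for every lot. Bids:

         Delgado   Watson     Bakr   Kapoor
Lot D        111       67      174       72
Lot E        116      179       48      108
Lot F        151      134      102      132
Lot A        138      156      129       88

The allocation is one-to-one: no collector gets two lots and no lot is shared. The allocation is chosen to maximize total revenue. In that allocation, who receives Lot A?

Optimal: Delgado→Lot A ($138), Watson→Lot E ($179), Bakr→Lot D ($174), Kapoor→Lot F ($132) — total 138+179+174+132 = $623.
Max-entry greedy (repeatedly take the single best remaining cell) gives $592, worse by 31.
Every other assignment is strictly worse.
Delgado's own top lot is Lot F ($151), but forcing Delgado→Lot F and reassigning the rest optimally gives only $592 — worse by 31.

Delgado receives Lot A.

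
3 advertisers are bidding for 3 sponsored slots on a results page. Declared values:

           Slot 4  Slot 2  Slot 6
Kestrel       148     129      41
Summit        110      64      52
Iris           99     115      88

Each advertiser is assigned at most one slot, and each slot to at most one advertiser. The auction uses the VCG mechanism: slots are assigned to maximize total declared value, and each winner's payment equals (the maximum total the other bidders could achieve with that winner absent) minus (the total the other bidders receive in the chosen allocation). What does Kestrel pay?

Kestrel pays $27.

Efficient allocation: Kestrel→Slot 2 ($129), Summit→Slot 4 ($110), Iris→Slot 6 ($88); total welfare W = $327.
Kestrel receives Slot 2 at value $129, so the others get W − 129 = $198.
Without Kestrel: best allocation of the remaining 2 bidders over all 3 slots is Summit→Slot 4 ($110), Iris→Slot 2 ($115), total $225.
VCG payment = (others' best without Kestrel) − (others' welfare with Kestrel) = 225 − 198 = $27.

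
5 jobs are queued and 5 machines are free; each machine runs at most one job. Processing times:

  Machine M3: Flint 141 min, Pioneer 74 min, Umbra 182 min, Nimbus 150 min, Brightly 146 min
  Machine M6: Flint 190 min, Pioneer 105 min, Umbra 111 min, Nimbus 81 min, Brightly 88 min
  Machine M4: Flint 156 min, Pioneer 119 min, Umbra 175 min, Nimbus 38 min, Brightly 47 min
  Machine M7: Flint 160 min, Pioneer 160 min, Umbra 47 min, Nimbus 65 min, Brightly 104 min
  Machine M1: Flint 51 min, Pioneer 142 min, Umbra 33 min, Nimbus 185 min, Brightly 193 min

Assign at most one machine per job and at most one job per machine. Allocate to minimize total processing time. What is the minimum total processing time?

Minimum total: 298 min

Treat this as an assignment problem: match each job to one machine.
Optimal: Flint→Machine M1 (51 min), Pioneer→Machine M3 (74 min), Umbra→Machine M7 (47 min), Nimbus→Machine M4 (38 min), Brightly→Machine M6 (88 min) — total 51+74+47+38+88 = 298 min.
Column-greedy (each machine in turn goes to its cheapest remaining job) gives 300 min, worse by 2.
Swapping Nimbus↔Brightly (Nimbus→Machine M6 81 min, Brightly→Machine M4 47 min) adds 2.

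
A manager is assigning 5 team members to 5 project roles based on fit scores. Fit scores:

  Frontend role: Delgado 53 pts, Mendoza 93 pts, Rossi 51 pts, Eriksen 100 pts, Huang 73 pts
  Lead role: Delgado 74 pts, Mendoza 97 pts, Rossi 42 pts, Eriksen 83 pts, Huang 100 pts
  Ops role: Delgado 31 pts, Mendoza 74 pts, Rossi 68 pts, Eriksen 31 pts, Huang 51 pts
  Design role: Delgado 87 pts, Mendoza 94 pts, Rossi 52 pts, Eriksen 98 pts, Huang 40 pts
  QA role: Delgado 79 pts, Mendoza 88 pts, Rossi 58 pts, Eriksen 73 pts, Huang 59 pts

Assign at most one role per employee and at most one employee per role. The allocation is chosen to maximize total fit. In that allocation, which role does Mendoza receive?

Mendoza receives QA role.

This is the linear assignment problem.
Optimal: Delgado→Design role (87 pts), Mendoza→QA role (88 pts), Rossi→Ops role (68 pts), Eriksen→Frontend role (100 pts), Huang→Lead role (100 pts) — total 87+88+68+100+100 = 443 pts.
Max-entry greedy (repeatedly take the single best remaining cell) gives 441 pts, worse by 2.
Swapping Delgado↔Mendoza (Delgado→QA role 79 pts, Mendoza→Design role 94 pts) loses 2.
Mendoza's own top role is Lead role (97 pts), but forcing Mendoza→Lead role and reassigning the rest optimally gives only 415 pts — worse by 28.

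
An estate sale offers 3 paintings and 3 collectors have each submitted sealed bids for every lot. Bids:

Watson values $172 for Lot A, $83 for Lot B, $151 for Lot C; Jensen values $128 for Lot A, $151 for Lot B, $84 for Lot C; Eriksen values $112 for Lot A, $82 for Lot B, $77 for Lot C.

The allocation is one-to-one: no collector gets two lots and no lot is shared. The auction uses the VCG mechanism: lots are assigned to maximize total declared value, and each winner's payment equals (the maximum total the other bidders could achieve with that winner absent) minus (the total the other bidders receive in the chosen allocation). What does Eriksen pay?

Eriksen pays $21.

Efficient allocation: Watson→Lot C ($151), Jensen→Lot B ($151), Eriksen→Lot A ($112); total welfare W = $414.
Eriksen receives Lot A at value $112, so the others get W − 112 = $302.
Without Eriksen: best allocation of the remaining 2 bidders over all 3 lots is Watson→Lot A ($172), Jensen→Lot B ($151), total $323.
VCG payment = (others' best without Eriksen) − (others' welfare with Eriksen) = 323 − 302 = $21.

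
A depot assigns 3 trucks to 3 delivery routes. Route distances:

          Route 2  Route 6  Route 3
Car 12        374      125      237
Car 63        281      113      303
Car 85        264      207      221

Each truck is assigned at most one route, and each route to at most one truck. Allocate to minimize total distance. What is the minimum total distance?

Minimum total: 614 km

Treat this as an assignment problem: match each truck to one route.
Optimal: Car 12→Route 3 (237 km), Car 63→Route 6 (113 km), Car 85→Route 2 (264 km) — total 237+113+264 = 614 km.
Min-entry greedy (repeatedly take the single cheapest remaining cell) gives 708 km, worse by 94.
Every other assignment is strictly worse.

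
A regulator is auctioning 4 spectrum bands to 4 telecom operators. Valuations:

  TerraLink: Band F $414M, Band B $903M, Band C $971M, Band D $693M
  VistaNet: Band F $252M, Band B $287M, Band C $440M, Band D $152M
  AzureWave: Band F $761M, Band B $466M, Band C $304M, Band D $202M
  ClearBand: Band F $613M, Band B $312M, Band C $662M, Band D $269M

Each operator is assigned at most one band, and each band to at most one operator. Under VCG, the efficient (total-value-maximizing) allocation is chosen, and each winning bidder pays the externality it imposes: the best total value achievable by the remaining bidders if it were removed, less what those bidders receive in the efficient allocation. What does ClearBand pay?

ClearBand pays $288M.

Efficient allocation: TerraLink→Band B ($903M), VistaNet→Band D ($152M), AzureWave→Band F ($761M), ClearBand→Band C ($662M); total welfare W = $2478M.
ClearBand receives Band C at value $662M, so the others get W − 662 = $1816M.
Without ClearBand: best allocation of the remaining 3 bidders over all 4 bands is TerraLink→Band B ($903M), VistaNet→Band C ($440M), AzureWave→Band F ($761M), total $2104M.
VCG payment = (others' best without ClearBand) − (others' welfare with ClearBand) = 2104 − 1816 = $288M.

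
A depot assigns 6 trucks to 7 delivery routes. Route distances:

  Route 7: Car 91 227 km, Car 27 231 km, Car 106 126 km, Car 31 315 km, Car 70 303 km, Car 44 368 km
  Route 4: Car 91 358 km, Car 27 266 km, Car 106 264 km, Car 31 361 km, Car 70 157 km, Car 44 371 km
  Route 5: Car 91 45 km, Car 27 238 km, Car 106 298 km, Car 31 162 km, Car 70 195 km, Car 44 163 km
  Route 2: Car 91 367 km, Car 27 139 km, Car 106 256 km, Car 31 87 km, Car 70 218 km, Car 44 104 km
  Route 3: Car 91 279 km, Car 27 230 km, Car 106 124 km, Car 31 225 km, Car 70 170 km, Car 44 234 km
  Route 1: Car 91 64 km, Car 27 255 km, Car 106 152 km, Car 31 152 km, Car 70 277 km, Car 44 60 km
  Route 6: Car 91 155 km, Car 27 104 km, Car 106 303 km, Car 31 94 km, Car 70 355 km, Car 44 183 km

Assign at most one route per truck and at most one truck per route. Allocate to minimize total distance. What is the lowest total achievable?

Treat this as an assignment problem: match each truck to one route.
Optimal: Car 91→Route 5 (45 km), Car 27→Route 6 (104 km), Car 106→Route 3 (124 km), Car 31→Route 2 (87 km), Car 70→Route 4 (157 km), Car 44→Route 1 (60 km) — total 45+104+124+87+157+60 = 577 km.
Column-greedy (each route in turn goes to its cheapest remaining truck) gives 705 km, worse by 128.
Next-best assignment: Car 91→Route 5, Car 27→Route 6, Car 106→Route 7, Car 31→Route 2, Car 70→Route 4, Car 44→Route 1 = 579 km.
Swapping Car 44↔Car 106 (Car 44→Route 3 234 km, Car 106→Route 1 152 km) adds 202.
No other one-to-one assignment undercuts 577 km.

Minimum total: 577 km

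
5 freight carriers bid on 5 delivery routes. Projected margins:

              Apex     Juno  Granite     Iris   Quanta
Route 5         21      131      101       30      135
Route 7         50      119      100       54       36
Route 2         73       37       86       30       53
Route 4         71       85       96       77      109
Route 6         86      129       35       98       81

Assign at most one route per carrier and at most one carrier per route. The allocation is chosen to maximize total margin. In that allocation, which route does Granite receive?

Granite receives Route 4.

Optimal: Apex→Route 2 ($73k), Juno→Route 7 ($119k), Granite→Route 4 ($96k), Iris→Route 6 ($98k), Quanta→Route 5 ($135k) — total 73+119+96+98+135 = $521k.
Next-best assignment: Apex→Route 2, Juno→Route 6, Granite→Route 7, Iris→Route 4, Quanta→Route 5 = $514k.
Every other assignment is strictly worse.
Granite's own top route is Route 5 ($101k), but forcing Granite→Route 5 and reassigning the rest optimally gives only $500k — worse by 21.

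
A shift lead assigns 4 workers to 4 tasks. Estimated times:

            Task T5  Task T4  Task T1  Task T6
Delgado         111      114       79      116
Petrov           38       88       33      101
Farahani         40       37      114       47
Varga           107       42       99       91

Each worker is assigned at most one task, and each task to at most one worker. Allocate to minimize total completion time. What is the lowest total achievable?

Minimum total: 206 min

This is a one-to-one assignment (minimum-cost bipartite matching).
Optimal: Delgado→Task T1 (79 min), Petrov→Task T5 (38 min), Farahani→Task T6 (47 min), Varga→Task T4 (42 min) — total 79+38+47+42 = 206 min.
Column-greedy (each task in turn goes to its cheapest remaining worker) gives 245 min, worse by 39.
Next-best assignment: Delgado→Task T6, Petrov→Task T1, Farahani→Task T5, Varga→Task T4 = 231 min.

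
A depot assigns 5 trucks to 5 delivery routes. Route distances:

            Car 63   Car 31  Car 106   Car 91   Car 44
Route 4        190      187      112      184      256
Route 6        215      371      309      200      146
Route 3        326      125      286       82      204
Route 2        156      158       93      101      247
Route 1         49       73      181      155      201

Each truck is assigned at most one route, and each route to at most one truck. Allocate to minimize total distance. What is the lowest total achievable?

Minimum total: 533 km

Optimal: Car 63→Route 1 (49 km), Car 31→Route 3 (125 km), Car 106→Route 4 (112 km), Car 91→Route 2 (101 km), Car 44→Route 6 (146 km) — total 49+125+112+101+146 = 533 km.
Column-greedy (each route in turn goes to its cheapest remaining truck) gives 569 km, worse by 36.
Next-best assignment: Car 63→Route 1, Car 31→Route 2, Car 106→Route 4, Car 91→Route 3, Car 44→Route 6 = 547 km.
Swapping Car 63↔Car 106 (Car 63→Route 4 190 km, Car 106→Route 1 181 km) adds 210.
Checked against all permutations: 533 km is optimal.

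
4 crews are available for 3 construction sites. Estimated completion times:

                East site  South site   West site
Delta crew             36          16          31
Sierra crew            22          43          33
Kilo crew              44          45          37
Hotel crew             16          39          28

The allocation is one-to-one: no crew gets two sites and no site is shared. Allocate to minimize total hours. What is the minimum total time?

This is the linear assignment problem.
Optimal: Hotel crew→East site (16 hours), Delta crew→South site (16 hours), Sierra crew→West site (33 hours) — total 16+16+33 = 65 hours.
Row-greedy (each crew in turn takes its cheapest remaining site) gives 75 hours, worse by 10.
Next-best assignment: Sierra crew→East site, Delta crew→South site, Hotel crew→West site = 66 hours.
Swapping Sierra crew↔Hotel crew (Sierra crew→East site 22 hours, Hotel crew→West site 28 hours) adds 1.

Minimum total: 65 hours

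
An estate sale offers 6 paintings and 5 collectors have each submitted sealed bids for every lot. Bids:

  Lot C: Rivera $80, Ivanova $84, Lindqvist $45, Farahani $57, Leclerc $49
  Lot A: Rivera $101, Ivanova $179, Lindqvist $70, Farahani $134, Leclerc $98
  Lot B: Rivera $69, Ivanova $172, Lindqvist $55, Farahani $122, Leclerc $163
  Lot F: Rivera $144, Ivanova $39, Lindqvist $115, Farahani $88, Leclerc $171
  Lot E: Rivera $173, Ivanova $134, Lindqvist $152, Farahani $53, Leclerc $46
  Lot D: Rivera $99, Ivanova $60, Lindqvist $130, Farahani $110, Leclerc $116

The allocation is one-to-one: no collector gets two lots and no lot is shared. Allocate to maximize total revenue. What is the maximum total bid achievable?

Max total: $780

This is the linear assignment problem.
Optimal: Rivera→Lot E ($173), Ivanova→Lot B ($172), Lindqvist→Lot D ($130), Farahani→Lot A ($134), Leclerc→Lot F ($171) — total 173+172+130+134+171 = $780.
Row-greedy (each collector in turn takes its best remaining lot) gives $775, worse by 5.
Next-best assignment: Rivera→Lot E, Ivanova→Lot A, Lindqvist→Lot D, Farahani→Lot B, Leclerc→Lot F = $775.
Every other assignment is strictly worse.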